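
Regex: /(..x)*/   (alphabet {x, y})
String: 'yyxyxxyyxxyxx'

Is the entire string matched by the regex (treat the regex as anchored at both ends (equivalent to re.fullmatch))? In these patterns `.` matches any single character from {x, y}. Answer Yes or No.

No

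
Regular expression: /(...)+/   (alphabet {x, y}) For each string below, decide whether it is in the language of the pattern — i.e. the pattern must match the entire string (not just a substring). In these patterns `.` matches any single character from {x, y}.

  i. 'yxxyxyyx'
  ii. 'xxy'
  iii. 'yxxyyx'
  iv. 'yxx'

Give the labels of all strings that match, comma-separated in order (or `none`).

ii, iii, iv

i. 'yxxyxyyx' → no match
ii. 'xxy' → match
iii. 'yxxyyx' → match
iv. 'yxx' → match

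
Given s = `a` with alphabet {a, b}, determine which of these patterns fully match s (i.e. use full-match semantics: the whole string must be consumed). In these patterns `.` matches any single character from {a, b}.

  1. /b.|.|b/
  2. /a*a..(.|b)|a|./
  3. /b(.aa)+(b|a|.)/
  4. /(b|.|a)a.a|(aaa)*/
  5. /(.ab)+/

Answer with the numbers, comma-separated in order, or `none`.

1, 2

1 → match
2 → match
3 → no match — must start with `b`
4 → no match
5 → no match — must end with `ab`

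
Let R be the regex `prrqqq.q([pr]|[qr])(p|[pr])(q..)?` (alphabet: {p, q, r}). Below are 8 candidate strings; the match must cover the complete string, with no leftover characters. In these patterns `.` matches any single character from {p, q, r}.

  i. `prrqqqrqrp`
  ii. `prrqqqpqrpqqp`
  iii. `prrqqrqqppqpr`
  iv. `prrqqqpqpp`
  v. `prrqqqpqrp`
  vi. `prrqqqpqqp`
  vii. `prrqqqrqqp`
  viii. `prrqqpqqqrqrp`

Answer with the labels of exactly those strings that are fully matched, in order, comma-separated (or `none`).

i → match
ii → match
iii → no match — must start with `prrqqq`
iv → match
v → match
vi → match
vii → match
viii → no match — must start with `prrqqq`

i, ii, iv, v, vi, vii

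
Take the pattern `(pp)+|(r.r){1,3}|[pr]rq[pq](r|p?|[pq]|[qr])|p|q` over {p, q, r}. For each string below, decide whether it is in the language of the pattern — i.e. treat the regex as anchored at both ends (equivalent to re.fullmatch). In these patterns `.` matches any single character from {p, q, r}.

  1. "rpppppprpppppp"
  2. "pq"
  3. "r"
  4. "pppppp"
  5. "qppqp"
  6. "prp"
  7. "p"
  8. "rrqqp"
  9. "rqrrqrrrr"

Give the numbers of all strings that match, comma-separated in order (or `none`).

1 → no match
2 → no match
3 → no match
4 → match
5 → no match
6 → no match
7 → match
8 → match
9 → match

4, 7, 8, 9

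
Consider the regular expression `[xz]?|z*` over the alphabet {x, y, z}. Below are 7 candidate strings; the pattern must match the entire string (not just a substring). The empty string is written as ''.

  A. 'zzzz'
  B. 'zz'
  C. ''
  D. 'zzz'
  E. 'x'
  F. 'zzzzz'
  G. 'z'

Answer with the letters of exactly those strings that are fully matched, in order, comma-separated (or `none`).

A, B, C, D, E, F, G

A → match
B → match
C → match
D → match
E → match
F → match
G → match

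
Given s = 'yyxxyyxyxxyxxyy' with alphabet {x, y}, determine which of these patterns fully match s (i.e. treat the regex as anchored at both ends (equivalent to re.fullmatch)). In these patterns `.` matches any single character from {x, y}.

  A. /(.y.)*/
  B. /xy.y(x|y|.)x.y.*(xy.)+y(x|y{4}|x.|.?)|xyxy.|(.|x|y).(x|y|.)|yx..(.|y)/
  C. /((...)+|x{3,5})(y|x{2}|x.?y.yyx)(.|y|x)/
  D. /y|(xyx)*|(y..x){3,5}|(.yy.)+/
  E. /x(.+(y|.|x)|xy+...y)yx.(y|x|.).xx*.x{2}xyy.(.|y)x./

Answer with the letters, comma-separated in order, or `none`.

A → match
B → no match
C → no match
D → no match
E → no match — must start with 'x'

A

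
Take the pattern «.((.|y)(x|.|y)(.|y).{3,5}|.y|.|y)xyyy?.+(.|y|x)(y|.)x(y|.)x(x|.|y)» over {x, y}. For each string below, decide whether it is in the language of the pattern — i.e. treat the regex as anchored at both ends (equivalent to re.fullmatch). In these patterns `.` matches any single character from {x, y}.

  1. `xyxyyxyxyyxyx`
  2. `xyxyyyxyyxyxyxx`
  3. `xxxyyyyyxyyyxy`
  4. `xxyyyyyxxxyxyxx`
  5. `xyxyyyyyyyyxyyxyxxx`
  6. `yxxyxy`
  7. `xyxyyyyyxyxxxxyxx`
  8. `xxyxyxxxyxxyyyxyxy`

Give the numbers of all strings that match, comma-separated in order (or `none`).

1 → no match
2 → match
3 → no match
4 → no match
5 → no match
6. `yxxyxy` → no match
7 → match
8 → no match

2, 7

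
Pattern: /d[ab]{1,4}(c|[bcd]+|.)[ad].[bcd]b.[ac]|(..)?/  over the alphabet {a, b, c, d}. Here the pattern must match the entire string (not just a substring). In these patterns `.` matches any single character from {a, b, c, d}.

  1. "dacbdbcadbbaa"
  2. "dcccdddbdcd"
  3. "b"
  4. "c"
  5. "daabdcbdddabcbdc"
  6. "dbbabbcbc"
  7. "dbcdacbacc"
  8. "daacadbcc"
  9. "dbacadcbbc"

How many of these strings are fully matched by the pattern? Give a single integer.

3

1 → match
2. "dcccdddbdcd" → no match
3. "b" → no match
4. "c" → no match
5 → match
6. "dbbabbcbc" → no match
7. "dbcdacbacc" → no match
8. "daacadbcc" → no match
9. "dbacadcbbc" → match
Total matched: 3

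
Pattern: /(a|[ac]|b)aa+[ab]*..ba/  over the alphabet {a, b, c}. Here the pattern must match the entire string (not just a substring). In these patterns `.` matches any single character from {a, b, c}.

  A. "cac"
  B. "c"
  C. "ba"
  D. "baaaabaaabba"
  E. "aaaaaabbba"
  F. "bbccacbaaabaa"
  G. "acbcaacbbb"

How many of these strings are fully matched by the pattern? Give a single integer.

A → no match — must end with "ba"
B → no match — must end with "ba"
C → no match
D → match
E → match
F → no match — must end with "ba"
G → no match — must end with "ba"
Total matched: 2

2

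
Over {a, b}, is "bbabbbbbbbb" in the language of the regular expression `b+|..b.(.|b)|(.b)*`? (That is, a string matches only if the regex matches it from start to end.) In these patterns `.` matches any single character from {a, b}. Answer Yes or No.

No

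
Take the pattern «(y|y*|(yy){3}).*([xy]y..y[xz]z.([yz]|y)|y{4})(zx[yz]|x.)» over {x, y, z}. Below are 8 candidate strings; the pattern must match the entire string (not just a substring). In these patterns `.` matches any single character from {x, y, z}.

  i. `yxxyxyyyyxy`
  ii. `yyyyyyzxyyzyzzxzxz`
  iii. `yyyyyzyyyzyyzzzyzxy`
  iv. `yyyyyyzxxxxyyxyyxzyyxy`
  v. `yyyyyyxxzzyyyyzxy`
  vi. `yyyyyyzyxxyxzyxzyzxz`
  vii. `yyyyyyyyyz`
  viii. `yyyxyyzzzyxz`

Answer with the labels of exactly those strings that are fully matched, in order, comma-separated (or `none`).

i, ii, iii, iv, v, vi, viii

i. `yxxyxyyyyxy` → match
ii → match
iii → match
iv → match
v → match
vi → match
vii. `yyyyyyyyyz` → no match
viii. `yyyxyyzzzyxz` → match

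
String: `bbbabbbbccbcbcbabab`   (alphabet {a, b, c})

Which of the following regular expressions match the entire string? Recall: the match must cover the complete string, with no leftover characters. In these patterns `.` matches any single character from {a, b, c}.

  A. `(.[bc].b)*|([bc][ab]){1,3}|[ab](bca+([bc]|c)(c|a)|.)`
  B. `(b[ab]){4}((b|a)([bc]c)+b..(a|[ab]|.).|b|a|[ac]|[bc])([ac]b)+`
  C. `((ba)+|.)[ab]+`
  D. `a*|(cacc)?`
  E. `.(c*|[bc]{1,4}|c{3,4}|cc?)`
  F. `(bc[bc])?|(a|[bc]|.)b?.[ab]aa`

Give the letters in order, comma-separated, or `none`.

B

A → no match
B → match
C → no match
D → no match
E → no match
F → no match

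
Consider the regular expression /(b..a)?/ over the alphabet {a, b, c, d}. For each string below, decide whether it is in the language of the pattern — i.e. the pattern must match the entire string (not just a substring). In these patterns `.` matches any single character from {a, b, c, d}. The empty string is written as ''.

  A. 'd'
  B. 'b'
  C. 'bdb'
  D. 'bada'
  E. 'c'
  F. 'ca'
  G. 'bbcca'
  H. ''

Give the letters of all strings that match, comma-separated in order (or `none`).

D, H

A. 'd' → no match
B. 'b' → no match
C. 'bdb' → no match
D. 'bada' → match
E. 'c' → no match
F. 'ca' → no match
G. 'bbcca' → no match
H. '' → match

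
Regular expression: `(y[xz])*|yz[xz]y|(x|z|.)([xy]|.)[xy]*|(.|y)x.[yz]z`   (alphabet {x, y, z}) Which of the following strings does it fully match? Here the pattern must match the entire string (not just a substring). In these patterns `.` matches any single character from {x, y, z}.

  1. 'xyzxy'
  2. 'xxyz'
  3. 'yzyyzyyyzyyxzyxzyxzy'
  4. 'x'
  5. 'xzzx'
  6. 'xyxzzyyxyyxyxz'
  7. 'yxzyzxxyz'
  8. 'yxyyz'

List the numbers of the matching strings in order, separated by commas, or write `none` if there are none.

8

1 → no match
2 → no match
3 → no match
4 → no match
5 → no match
6 → no match
7 → no match
8 → match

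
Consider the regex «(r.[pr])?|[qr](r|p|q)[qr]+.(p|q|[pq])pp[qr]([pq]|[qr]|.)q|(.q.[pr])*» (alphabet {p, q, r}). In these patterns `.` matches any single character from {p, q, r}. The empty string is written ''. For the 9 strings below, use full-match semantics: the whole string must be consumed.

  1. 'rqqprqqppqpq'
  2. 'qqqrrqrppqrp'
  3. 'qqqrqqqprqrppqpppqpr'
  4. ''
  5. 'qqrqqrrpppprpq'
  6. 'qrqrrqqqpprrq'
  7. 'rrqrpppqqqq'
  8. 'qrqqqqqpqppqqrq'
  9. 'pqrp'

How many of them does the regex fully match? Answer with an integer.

1 → no match
2 → match
3 → match
4 → match
5 → match
6 → match
7 → no match
8 → no match
9 → match
Total matched: 6

6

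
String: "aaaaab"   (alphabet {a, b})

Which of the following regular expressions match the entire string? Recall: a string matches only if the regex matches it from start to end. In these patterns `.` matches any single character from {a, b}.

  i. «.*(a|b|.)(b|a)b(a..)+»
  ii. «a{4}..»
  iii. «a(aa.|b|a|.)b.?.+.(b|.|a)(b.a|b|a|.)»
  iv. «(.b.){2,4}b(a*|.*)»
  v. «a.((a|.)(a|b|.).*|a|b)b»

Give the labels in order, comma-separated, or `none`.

i → no match
ii → match
iii → no match
iv → no match
v → match

ii, v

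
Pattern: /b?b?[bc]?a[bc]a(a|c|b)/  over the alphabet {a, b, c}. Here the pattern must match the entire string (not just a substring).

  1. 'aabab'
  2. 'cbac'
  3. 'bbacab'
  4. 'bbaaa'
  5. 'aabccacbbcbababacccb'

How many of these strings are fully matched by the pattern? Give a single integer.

1

1 → no match
2 → no match
3 → match
4 → no match
5 → no match
Total matched: 1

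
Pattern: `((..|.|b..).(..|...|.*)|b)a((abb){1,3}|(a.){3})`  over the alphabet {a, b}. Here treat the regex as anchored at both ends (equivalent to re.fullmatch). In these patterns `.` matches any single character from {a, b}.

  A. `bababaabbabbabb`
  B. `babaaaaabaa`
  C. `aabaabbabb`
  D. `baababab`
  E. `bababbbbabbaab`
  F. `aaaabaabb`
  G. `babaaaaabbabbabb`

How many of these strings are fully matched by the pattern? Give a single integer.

A → match
B → match
C → match
D → match
E → no match
F → match
G → match
Total matched: 6

6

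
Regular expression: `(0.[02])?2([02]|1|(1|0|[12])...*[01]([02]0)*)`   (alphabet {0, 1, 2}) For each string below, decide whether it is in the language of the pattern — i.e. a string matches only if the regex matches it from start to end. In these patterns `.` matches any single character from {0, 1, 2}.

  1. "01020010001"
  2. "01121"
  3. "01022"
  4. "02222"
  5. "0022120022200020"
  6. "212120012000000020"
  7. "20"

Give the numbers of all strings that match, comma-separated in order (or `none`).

1, 3, 4, 5, 6, 7

1 → match
2 → no match
3 → match
4 → match
5 → match
6 → match
7 → match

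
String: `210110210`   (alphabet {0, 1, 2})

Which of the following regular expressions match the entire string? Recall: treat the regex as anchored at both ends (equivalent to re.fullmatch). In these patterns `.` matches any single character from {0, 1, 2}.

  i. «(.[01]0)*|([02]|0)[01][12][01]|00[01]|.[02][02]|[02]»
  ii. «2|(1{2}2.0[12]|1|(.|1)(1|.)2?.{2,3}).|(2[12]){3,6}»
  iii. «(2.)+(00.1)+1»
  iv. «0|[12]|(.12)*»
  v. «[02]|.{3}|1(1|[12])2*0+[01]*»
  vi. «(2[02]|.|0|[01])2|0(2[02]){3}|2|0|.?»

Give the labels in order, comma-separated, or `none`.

i → match
ii → no match
iii → no match — must end with `11`
iv → no match
v → no match
vi → no match

i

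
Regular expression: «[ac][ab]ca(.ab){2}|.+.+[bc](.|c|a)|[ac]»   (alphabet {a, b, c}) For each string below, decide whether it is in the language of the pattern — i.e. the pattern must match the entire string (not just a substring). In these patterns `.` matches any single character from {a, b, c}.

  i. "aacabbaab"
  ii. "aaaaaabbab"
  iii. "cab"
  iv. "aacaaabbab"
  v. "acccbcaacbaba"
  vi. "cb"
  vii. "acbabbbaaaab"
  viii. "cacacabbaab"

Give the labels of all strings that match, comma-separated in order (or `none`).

iv, v

i. "aacabbaab" → no match
ii. "aaaaaabbab" → no match
iii. "cab" → no match
iv. "aacaaabbab" → match
v → match
vi. "cb" → no match
vii. "acbabbbaaaab" → no match
viii. "cacacabbaab" → no match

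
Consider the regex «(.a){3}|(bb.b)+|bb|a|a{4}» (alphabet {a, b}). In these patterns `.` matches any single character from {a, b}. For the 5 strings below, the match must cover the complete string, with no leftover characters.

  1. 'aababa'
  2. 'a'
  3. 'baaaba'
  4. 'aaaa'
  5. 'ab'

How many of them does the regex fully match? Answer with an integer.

4

1 → match
2 → match
3 → match
4 → match
5 → no match
Total matched: 4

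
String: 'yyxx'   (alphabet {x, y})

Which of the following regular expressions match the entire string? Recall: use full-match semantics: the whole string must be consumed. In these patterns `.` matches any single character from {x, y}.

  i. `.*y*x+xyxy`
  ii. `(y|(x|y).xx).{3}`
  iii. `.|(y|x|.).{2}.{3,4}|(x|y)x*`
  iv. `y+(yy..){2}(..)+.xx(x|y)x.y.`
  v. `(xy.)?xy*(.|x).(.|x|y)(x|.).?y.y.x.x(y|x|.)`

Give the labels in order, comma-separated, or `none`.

i → no match — must end with 'xxyxy'
ii → match
iii → no match
iv → no match
v → no match

ii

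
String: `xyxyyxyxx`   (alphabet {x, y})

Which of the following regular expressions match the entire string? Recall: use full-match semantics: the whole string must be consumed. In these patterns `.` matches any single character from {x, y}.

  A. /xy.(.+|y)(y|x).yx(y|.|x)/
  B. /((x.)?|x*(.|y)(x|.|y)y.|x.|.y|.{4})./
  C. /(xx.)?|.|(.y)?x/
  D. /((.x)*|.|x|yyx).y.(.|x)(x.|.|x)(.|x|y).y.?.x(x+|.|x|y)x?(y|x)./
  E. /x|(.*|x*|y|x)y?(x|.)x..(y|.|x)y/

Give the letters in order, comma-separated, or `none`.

A → match
B → no match
C → no match
D → no match
E → no match

A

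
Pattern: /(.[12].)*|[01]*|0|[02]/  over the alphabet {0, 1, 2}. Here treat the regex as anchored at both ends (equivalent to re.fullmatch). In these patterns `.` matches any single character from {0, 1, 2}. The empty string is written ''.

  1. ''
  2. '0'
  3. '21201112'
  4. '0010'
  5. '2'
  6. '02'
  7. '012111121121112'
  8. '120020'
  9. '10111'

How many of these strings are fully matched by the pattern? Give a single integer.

1 → match
2 → match
3 → no match
4 → match
5 → match
6 → no match
7 → match
8 → match
9 → match
Total matched: 7

7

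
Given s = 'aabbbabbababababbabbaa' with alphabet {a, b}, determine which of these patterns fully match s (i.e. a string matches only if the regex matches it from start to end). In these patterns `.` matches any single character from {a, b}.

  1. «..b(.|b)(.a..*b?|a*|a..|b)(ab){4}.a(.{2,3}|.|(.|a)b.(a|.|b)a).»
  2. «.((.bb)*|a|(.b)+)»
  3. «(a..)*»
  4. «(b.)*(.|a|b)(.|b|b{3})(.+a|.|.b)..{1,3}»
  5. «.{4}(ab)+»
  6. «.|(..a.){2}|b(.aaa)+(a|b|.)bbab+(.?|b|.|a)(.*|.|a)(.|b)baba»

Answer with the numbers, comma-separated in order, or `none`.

1 → match
2 → no match
3 → no match
4 → match
5 → no match — must end with 'ab'
6 → no match

1, 4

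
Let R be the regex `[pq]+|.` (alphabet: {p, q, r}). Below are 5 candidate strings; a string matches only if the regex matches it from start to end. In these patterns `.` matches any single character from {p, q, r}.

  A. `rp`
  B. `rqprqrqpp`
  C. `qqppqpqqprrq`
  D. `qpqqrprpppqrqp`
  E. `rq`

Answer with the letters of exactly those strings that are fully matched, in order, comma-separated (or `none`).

none

A → no match
B → no match
C → no match
D → no match
E → no match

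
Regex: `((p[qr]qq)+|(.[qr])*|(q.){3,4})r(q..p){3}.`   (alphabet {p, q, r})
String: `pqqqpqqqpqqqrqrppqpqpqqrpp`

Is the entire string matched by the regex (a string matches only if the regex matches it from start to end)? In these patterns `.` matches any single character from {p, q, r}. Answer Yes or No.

Yes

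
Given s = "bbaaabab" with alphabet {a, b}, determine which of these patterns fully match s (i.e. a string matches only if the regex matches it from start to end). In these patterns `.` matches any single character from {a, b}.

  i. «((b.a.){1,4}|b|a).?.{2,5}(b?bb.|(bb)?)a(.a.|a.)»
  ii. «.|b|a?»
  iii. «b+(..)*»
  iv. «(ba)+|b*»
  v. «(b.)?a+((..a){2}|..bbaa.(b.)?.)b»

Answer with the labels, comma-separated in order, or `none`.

i → match
ii → no match
iii → match
iv → no match
v → no match

i, iii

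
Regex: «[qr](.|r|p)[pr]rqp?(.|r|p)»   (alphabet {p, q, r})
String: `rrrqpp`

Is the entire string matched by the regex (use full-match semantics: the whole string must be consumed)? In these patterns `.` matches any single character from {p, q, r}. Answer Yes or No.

No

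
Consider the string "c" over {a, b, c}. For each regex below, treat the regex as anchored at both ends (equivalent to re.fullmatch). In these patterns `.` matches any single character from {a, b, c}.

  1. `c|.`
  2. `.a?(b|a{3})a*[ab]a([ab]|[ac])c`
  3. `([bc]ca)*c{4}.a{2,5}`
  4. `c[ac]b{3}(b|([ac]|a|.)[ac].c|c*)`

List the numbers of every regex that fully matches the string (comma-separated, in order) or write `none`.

1 → match
2 → no match
3 → no match — must end with "a"
4 → no match

1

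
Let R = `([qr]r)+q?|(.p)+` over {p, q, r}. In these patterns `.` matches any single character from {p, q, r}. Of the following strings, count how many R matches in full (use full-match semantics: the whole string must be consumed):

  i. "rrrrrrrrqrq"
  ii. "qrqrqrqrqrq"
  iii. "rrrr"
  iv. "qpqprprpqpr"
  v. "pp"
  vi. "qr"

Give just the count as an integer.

5

i. "rrrrrrrrqrq" → match
ii. "qrqrqrqrqrq" → match
iii. "rrrr" → match
iv. "qpqprprpqpr" → no match
v. "pp" → match
vi. "qr" → match
Total matched: 5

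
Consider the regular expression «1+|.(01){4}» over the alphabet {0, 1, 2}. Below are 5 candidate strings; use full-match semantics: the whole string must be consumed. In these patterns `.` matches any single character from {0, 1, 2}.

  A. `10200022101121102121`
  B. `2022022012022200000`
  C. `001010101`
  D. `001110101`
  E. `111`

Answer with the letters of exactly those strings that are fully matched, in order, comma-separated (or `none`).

C, E

A → no match
B → no match
C → match
D → no match
E → match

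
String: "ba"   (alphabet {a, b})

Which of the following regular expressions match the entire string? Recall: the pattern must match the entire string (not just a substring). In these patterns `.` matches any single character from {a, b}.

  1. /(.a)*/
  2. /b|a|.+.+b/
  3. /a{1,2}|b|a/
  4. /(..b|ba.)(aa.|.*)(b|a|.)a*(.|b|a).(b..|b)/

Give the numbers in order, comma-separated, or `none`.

1

1 → match
2 → no match
3 → no match
4 → no match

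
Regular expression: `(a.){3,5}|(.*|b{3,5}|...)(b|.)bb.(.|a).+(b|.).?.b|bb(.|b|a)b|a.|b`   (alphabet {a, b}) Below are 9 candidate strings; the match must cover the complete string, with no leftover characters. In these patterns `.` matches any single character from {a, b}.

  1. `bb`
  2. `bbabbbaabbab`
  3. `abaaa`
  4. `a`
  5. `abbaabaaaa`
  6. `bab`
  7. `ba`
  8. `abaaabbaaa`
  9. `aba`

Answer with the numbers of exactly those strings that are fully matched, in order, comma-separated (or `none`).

2

1 → no match
2 → match
3 → no match
4 → no match
5 → no match
6 → no match
7 → no match
8 → no match
9 → no match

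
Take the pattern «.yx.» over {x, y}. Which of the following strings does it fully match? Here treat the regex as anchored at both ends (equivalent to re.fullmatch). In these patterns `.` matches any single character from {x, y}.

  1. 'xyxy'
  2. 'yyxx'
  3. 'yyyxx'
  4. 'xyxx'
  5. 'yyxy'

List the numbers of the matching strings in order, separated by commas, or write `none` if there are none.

1, 2, 4, 5

1 → match
2 → match
3 → no match
4 → match
5 → match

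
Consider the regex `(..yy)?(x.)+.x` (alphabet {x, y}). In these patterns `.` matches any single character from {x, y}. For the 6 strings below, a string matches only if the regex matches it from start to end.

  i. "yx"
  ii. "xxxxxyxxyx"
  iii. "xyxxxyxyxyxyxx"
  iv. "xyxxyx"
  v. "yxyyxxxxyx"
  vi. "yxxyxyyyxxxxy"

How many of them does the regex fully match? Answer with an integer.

i → no match
ii → match
iii → match
iv → match
v → match
vi → no match — must end with "x"
Total matched: 4

4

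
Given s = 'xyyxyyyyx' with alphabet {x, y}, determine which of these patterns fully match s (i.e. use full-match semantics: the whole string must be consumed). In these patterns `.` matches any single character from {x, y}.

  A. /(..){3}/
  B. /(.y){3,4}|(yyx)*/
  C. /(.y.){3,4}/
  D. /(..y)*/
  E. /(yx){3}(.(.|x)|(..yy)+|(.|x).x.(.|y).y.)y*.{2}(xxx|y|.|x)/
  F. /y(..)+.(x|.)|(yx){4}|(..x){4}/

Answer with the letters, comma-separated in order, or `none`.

C

A → no match
B → no match
C → match
D → no match
E → no match — must start with 'yx'
F → no match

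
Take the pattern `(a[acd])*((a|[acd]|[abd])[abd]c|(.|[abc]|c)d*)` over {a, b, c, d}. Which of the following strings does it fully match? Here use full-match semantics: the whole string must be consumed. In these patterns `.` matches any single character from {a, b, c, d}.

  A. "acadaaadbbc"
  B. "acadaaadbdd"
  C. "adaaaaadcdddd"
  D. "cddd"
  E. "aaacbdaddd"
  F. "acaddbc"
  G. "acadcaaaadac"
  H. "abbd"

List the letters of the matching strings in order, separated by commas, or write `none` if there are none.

A, B, C, D, F

A → match
B → match
C → match
D → match
E → no match
F → match
G → no match
H → no match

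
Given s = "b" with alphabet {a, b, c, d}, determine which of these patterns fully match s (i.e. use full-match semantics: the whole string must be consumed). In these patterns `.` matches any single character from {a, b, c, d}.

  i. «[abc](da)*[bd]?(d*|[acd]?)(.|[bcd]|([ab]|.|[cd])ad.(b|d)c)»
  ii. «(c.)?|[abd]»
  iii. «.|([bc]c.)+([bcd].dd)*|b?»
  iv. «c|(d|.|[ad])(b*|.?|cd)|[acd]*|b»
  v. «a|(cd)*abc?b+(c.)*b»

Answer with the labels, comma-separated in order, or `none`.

i → no match
ii → match
iii → match
iv → match
v → no match

ii, iii, iv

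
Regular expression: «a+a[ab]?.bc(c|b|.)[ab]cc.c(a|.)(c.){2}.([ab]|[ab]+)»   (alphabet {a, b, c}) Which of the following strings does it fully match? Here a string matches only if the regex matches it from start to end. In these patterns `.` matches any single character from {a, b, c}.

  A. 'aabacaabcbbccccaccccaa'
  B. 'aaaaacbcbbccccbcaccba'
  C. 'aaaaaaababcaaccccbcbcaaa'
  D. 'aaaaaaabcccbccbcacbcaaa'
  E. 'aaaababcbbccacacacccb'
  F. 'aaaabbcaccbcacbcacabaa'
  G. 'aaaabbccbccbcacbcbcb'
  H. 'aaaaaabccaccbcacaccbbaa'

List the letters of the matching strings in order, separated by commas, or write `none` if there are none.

A → no match
B → match
C → match
D → no match
E → match
F → no match
G → match
H → match

B, C, E, G, H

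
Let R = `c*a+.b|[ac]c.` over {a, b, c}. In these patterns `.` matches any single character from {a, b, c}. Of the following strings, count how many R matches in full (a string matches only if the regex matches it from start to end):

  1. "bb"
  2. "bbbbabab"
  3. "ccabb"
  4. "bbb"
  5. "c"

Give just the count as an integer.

1. "bb" → no match
2. "bbbbabab" → no match
3. "ccabb" → match
4. "bbb" → no match
5. "c" → no match
Total matched: 1

1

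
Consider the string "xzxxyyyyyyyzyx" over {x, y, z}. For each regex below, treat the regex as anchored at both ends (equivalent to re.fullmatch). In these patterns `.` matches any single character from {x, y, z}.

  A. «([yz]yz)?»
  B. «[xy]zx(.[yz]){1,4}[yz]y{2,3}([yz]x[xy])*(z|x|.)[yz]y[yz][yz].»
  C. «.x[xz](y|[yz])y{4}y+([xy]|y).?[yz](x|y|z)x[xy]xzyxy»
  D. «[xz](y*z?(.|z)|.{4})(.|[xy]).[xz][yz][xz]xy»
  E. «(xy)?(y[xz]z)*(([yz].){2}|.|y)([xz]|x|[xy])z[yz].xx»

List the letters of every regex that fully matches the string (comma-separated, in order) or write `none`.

A → no match
B → match
C → no match — must end with "xzyxy"
D → no match — must end with "xy"
E → no match — must end with "xx"

B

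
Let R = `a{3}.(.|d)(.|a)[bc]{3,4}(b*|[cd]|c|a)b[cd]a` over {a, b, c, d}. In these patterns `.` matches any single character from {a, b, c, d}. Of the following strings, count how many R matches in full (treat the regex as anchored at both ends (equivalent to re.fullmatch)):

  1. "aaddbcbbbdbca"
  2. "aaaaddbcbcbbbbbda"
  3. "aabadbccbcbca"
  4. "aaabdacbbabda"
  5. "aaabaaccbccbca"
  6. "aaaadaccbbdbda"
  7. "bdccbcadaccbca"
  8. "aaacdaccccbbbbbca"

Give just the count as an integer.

1 → no match
2 → match
3 → no match
4 → match
5 → match
6 → match
7 → no match — must start with "a"
8 → match
Total matched: 5

5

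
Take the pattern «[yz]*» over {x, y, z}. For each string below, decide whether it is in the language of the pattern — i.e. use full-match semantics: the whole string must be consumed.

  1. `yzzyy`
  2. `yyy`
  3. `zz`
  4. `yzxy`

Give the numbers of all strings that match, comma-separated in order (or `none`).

1, 2, 3

1 → match
2 → match
3 → match
4 → no match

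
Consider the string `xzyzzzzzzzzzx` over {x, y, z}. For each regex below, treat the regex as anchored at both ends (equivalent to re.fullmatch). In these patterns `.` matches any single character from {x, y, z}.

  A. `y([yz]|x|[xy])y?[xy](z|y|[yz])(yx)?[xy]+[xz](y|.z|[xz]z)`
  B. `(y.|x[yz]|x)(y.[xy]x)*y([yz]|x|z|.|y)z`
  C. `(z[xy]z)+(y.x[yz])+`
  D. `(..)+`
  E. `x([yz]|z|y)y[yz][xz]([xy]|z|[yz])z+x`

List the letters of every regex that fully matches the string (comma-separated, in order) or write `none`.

A → no match — must start with `y`
B → no match — must end with `z`
C → no match — must start with `z`
D → no match
E → match

E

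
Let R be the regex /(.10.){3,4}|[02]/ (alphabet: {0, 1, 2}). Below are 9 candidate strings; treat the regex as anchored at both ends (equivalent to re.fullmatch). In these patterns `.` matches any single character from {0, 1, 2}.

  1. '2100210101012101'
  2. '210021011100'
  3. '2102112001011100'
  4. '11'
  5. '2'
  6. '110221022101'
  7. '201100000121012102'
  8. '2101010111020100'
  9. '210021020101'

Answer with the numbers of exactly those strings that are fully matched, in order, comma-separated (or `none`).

1 → match
2. '210021011100' → match
3 → no match
4. '11' → no match
5. '2' → match
6. '110221022101' → match
7 → no match
8 → match
9. '210021020101' → match

1, 2, 5, 6, 8, 9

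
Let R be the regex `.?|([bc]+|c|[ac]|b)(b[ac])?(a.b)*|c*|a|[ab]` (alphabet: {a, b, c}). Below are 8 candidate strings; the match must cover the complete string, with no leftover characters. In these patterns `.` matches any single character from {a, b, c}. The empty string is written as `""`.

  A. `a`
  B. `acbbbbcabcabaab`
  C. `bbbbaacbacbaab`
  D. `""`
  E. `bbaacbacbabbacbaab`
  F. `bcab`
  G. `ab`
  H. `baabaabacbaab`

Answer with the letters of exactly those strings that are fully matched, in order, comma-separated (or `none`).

A, C, D, E, H

A → match
B → no match
C → match
D → match
E → match
F → no match
G → no match
H → match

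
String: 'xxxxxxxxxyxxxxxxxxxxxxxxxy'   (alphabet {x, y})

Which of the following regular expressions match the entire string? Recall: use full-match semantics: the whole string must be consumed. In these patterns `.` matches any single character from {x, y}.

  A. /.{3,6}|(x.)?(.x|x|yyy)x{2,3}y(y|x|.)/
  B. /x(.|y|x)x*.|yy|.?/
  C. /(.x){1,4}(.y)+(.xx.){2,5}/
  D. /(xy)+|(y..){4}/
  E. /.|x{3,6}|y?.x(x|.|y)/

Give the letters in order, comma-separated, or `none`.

A → no match
B → no match
C → match
D → no match
E → no match

C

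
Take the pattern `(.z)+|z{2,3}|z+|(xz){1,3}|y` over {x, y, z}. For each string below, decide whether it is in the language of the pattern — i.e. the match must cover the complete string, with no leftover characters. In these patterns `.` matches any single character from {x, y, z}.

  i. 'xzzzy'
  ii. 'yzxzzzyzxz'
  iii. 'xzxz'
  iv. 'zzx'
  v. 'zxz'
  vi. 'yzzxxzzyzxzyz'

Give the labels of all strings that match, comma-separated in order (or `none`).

i. 'xzzzy' → no match
ii. 'yzxzzzyzxz' → match
iii. 'xzxz' → match
iv. 'zzx' → no match
v. 'zxz' → no match
vi → no match

ii, iii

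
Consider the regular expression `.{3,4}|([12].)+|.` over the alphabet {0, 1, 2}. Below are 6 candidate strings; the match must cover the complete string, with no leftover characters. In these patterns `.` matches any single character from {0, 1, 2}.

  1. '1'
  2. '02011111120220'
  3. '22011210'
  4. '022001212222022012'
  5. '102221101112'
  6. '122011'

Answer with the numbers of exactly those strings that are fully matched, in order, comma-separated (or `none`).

1, 5, 6

1 → match
2 → no match
3 → no match
4 → no match
5 → match
6 → match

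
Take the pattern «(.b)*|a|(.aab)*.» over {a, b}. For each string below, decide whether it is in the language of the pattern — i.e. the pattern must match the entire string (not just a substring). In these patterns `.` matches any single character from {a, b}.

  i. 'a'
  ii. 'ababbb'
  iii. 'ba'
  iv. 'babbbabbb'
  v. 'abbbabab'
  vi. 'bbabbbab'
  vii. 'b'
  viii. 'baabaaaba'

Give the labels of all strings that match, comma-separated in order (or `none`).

i → match
ii → match
iii → no match
iv → no match
v → match
vi → match
vii → match
viii → match

i, ii, v, vi, vii, viii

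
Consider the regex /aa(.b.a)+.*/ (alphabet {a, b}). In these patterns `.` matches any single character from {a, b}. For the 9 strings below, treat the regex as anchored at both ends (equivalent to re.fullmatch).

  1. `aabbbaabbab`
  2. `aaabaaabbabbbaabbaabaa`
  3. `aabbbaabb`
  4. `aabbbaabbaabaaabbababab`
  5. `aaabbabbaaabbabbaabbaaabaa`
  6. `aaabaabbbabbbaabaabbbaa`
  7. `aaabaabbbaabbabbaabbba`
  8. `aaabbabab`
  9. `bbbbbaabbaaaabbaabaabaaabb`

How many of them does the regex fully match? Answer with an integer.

1 → match
2 → match
3 → match
4 → match
5 → match
6 → match
7 → match
8 → match
9 → no match — must start with `aa`
Total matched: 8

8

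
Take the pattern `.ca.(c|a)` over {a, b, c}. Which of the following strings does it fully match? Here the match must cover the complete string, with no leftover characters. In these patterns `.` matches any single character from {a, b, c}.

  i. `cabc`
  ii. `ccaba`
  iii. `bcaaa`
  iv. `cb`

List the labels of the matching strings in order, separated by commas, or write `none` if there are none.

ii, iii

i → no match
ii → match
iii → match
iv → no match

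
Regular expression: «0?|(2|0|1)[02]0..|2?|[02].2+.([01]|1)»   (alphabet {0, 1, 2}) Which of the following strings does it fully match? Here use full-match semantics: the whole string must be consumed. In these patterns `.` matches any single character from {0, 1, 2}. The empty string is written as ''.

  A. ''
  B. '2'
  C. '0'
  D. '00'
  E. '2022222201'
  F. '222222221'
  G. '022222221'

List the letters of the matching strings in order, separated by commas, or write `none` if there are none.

A → match
B → match
C → match
D → no match
E → match
F → match
G → match

A, B, C, E, F, G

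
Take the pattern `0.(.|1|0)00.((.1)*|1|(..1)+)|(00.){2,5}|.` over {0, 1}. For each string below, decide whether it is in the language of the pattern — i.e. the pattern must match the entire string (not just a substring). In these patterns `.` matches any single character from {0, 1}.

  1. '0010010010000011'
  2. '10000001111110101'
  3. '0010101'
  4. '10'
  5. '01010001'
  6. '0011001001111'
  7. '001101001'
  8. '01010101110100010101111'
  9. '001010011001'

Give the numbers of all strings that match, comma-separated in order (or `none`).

none

1 → no match
2 → no match
3 → no match
4 → no match
5 → no match
6 → no match
7 → no match
8 → no match
9 → no match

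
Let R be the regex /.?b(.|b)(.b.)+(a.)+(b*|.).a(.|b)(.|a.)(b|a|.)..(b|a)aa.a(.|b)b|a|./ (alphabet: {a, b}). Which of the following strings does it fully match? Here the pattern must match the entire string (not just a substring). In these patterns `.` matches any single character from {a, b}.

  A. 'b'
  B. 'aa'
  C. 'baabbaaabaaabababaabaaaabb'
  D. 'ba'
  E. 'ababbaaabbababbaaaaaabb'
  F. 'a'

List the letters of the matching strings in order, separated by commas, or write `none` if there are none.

A → match
B → no match
C → match
D → no match
E → match
F → match

A, C, E, F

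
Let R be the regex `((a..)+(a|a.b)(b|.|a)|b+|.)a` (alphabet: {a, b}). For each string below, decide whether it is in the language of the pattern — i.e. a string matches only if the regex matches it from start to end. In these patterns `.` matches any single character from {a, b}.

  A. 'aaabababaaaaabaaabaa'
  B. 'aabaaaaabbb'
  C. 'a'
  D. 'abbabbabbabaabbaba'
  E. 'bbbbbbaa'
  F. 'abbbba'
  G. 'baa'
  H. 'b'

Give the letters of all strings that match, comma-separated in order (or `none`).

D

A → no match
B → no match — must end with 'a'
C → no match
D → match
E → no match
F → no match
G → no match
H → no match — must end with 'a'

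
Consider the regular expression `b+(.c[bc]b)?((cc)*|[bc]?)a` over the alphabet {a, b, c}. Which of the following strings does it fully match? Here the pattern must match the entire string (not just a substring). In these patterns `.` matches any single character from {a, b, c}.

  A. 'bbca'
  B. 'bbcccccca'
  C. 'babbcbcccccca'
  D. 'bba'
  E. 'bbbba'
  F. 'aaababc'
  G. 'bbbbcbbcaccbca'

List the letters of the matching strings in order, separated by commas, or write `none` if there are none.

A → match
B → match
C → no match
D → match
E → match
F → no match — must start with 'b'
G → no match

A, B, D, E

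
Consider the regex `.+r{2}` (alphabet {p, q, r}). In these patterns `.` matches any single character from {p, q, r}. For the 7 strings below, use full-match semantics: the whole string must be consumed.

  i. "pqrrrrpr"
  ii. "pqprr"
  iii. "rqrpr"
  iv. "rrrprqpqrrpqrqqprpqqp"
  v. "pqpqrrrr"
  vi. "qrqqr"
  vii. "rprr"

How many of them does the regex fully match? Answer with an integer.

i → no match
ii → match
iii → no match
iv → no match — must end with "r"
v → match
vi → no match
vii → match
Total matched: 3

3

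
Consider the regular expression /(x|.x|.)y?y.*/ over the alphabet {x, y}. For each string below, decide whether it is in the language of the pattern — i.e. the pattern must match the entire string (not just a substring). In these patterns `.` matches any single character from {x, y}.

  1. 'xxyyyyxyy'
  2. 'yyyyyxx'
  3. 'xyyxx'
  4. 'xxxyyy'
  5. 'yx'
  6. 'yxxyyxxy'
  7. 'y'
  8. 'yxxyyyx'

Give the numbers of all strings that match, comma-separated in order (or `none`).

1. 'xxyyyyxyy' → match
2. 'yyyyyxx' → match
3. 'xyyxx' → match
4. 'xxxyyy' → no match
5. 'yx' → no match
6. 'yxxyyxxy' → no match
7. 'y' → no match
8. 'yxxyyyx' → no match

1, 2, 3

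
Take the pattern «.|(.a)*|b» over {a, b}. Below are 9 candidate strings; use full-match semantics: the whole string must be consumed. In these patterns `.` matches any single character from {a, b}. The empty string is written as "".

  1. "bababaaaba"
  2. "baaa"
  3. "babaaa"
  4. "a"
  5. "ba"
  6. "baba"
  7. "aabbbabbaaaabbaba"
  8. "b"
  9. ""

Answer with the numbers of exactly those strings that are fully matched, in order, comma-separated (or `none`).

1, 2, 3, 4, 5, 6, 8, 9

1 → match
2 → match
3 → match
4 → match
5 → match
6 → match
7 → no match
8 → match
9 → match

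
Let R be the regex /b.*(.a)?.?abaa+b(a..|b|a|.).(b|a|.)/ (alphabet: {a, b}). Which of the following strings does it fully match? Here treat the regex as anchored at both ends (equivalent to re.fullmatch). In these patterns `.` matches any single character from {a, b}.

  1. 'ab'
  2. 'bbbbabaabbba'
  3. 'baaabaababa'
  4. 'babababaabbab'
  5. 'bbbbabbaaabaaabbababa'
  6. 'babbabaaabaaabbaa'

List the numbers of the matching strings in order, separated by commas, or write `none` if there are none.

2, 3, 4, 6

1. 'ab' → no match — must start with 'b'
2. 'bbbbabaabbba' → match
3. 'baaabaababa' → match
4 → match
5 → no match
6 → match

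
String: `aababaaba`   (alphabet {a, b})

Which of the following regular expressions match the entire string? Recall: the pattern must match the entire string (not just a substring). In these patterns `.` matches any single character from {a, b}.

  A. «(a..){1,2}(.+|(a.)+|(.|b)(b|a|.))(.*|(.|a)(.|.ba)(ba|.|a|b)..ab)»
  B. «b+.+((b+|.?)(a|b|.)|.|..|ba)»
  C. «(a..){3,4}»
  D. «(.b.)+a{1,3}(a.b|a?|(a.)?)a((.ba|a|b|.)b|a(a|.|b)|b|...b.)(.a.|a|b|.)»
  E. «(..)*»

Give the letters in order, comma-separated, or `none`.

A → match
B → no match — must start with `b`
C → match
D → no match
E → no match

A, C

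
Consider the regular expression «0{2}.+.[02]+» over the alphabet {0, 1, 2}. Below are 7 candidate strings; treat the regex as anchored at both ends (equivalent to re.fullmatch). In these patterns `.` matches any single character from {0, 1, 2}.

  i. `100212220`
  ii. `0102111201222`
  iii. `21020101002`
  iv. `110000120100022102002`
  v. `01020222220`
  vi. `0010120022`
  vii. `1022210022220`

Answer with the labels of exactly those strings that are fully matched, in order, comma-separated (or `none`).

i → no match — must start with `0`
ii → no match
iii → no match — must start with `0`
iv → no match — must start with `0`
v → no match
vi → match
vii → no match — must start with `0`

vi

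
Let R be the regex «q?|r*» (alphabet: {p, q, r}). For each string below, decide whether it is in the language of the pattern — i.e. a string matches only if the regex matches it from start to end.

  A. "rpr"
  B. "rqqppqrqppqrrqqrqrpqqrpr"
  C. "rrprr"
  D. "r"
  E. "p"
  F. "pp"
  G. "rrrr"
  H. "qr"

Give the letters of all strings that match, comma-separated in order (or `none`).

D, G

A. "rpr" → no match
B → no match
C. "rrprr" → no match
D. "r" → match
E. "p" → no match
F. "pp" → no match
G. "rrrr" → match
H. "qr" → no match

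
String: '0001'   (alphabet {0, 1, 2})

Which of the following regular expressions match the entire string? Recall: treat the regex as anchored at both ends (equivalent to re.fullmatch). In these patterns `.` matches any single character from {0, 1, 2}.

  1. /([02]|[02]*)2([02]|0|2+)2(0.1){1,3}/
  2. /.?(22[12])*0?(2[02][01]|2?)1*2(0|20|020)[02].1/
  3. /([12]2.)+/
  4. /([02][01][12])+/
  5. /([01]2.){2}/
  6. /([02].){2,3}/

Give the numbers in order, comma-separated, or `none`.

1 → no match
2 → no match
3 → no match
4 → no match
5 → no match
6 → match

6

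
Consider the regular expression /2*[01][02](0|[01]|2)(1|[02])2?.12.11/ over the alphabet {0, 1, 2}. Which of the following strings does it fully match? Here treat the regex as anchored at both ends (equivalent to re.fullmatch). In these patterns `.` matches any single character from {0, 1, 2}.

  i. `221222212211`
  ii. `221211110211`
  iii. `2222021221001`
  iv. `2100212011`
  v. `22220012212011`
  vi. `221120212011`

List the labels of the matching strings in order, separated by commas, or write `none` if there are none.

i → match
ii → no match
iii → no match — must end with `11`
iv → no match
v → match
vi → no match

i, v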